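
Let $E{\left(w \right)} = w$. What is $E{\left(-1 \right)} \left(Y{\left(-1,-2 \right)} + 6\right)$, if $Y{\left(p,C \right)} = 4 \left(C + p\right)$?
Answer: $6$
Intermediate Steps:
$Y{\left(p,C \right)} = 4 C + 4 p$
$E{\left(-1 \right)} \left(Y{\left(-1,-2 \right)} + 6\right) = - (\left(4 \left(-2\right) + 4 \left(-1\right)\right) + 6) = - (\left(-8 - 4\right) + 6) = - (-12 + 6) = \left(-1\right) \left(-6\right) = 6$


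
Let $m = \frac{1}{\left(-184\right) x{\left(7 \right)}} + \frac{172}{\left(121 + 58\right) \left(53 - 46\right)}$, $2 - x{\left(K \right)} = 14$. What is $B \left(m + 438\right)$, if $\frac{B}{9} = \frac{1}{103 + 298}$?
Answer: $\frac{3636487023}{369805408} \approx 9.8335$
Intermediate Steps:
$x{\left(K \right)} = -12$ ($x{\left(K \right)} = 2 - 14 = -12$)
$m = \frac{381029}{2766624}$ ($m = \frac{1}{\left(-184\right) \left(-12\right)} + \frac{172}{\left(121 + 58\right) \left(53 - 46\right)} = \left(- \frac{1}{184}\right) \left(- \frac{1}{12}\right) + \frac{172}{179 \cdot 7} = \frac{1}{2208} + \frac{172}{1253} = \frac{381029}{2766624} \approx 0.13772$)
$B = \frac{9}{401}$ ($B = \frac{9}{103 + 298} = \frac{9}{401} \approx 0.022444$)
$B \left(m + 438\right) = \frac{9 \left(\frac{381029}{2766624} + 438\right)}{401} = \frac{9}{401} \cdot \frac{1212162341}{2766624} = \frac{3636487023}{369805408}$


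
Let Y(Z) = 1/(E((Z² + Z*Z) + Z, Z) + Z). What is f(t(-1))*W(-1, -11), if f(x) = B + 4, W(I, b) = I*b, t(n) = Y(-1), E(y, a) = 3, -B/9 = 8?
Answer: -748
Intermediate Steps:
B = -72 (B = -9*8 = -72)
Y(Z) = 1/(3 + Z)
t(n) = ½ (t(n) = 1/(3 - 1) = 1/2 = ½)
f(x) = -68 (f(x) = -72 + 4 = -68)
f(t(-1))*W(-1, -11) = -(-68)*(-11) = -68*11 = -748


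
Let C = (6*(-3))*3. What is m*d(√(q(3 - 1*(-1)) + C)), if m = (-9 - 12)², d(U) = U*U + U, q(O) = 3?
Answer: -22491 + 441*I*√51 ≈ -22491.0 + 3149.4*I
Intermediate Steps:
C = -54 (C = -18*3 = -54)
d(U) = U + U² (d(U) = U² + U = U + U²)
m = 441 (m = (-21)² = 441)
m*d(√(q(3 - 1*(-1)) + C)) = 441*(√(3 - 54)*(1 + √(3 - 54))) = 441*(√(-51)*(1 + √(-51))) = 441*((I*√51)*(1 + I*√51)) = 441*(I*√51*(1 + I*√51)) = 441*I*√51*(1 + I*√51)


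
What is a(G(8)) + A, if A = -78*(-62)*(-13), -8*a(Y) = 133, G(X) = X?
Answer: -503077/8 ≈ -62885.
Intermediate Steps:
a(Y) = -133/8 (a(Y) = -⅛*133 = -133/8)
A = -62868 (A = 4836*(-13) = -62868)
a(G(8)) + A = -133/8 - 62868 = -503077/8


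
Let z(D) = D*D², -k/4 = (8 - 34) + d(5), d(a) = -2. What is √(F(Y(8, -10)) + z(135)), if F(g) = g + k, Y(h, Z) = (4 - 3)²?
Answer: 2*√615122 ≈ 1568.6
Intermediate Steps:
Y(h, Z) = 1 (Y(h, Z) = 1² = 1)
k = 112 (k = -4*((8 - 34) - 2) = -4*(-26 - 2) = -4*(-28) = 112)
z(D) = D³
F(g) = 112 + g (F(g) = g + 112 = 112 + g)
√(F(Y(8, -10)) + z(135)) = √((112 + 1) + 135³) = √(113 + 2460375) = √2460488 = 2*√615122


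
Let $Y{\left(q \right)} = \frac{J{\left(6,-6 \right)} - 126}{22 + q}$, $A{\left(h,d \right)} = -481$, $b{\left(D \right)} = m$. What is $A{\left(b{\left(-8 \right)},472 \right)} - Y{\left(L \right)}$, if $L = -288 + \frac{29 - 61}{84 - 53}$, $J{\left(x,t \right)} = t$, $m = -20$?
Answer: $- \frac{1992905}{4139} \approx -481.49$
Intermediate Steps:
$b{\left(D \right)} = -20$
$L = - \frac{8960}{31}$ ($L = -288 - \frac{32}{31} = - \frac{8960}{31} \approx -289.03$)
$Y{\left(q \right)} = - \frac{132}{22 + q}$ ($Y{\left(q \right)} = \frac{-6 - 126}{22 + q} = - \frac{132}{22 + q}$)
$A{\left(b{\left(-8 \right)},472 \right)} - Y{\left(L \right)} = -481 - - \frac{132}{22 - \frac{8960}{31}} = -481 - - \frac{132}{- \frac{8278}{31}} = -481 - \left(-132\right) \left(- \frac{31}{8278}\right) = -481 - \frac{2046}{4139} = - \frac{1992905}{4139}$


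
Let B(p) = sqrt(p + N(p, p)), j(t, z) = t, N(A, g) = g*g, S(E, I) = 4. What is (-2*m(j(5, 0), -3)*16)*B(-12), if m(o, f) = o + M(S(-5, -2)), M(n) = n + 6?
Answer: -960*sqrt(33) ≈ -5514.8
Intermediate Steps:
N(A, g) = g**2
M(n) = 6 + n
m(o, f) = 10 + o (m(o, f) = o + (6 + 4) = o + 10 = 10 + o)
B(p) = sqrt(p + p**2)
(-2*m(j(5, 0), -3)*16)*B(-12) = (-2*(10 + 5)*16)*sqrt(-12*(1 - 12)) = (-2*15*16)*sqrt(-12*(-11)) = (-30*16)*sqrt(132) = -960*sqrt(33)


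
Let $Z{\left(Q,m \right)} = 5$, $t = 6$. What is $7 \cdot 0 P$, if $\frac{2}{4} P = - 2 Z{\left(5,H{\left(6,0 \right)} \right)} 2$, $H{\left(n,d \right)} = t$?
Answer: $0$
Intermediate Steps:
$H{\left(n,d \right)} = 6$
$P = -40$ ($P = 2 \left(-2\right) 5 \cdot 2 = 2 \left(\left(-10\right) 2\right) = 2 \left(-20\right) = -40$)
$7 \cdot 0 P = 7 \cdot 0 \left(-40\right) = 0 \left(-40\right) = 0$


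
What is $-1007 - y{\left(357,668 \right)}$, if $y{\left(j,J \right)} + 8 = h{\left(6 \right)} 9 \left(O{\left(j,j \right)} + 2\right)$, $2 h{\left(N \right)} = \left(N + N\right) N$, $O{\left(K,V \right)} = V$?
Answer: $-117315$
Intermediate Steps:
$h{\left(N \right)} = N^{2}$ ($h{\left(N \right)} = \frac{\left(N + N\right) N}{2} = \frac{2 N N}{2} = \frac{2 N^{2}}{2} = N^{2}$)
$y{\left(j,J \right)} = 640 + 324 j$ ($y{\left(j,J \right)} = -8 + 6^{2} \cdot 9 \left(j + 2\right) = -8 + 36 \cdot 9 \left(2 + j\right) = -8 + 324 \left(2 + j\right) = -8 + \left(648 + 324 j\right) = 640 + 324 j$)
$-1007 - y{\left(357,668 \right)} = -1007 - \left(640 + 324 \cdot 357\right) = -1007 - \left(640 + 115668\right) = -1007 - 116308 = -117315$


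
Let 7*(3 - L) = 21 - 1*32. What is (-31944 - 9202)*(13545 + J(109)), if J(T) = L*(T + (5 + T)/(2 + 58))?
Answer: -2890912082/5 ≈ -5.7818e+8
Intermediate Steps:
L = 32/7 (L = 3 - (21 - 1*32)/7 = 3 - (21 - 32)/7 = 3 - ⅐*(-11) = 3 + 11/7 = 32/7 ≈ 4.5714)
J(T) = 8/21 + 488*T/105 (J(T) = 32*(T + (5 + T)/(2 + 58))/7 = 32*(T + (5 + T)/60)/7 = 32*(T + (5 + T)*(1/60))/7 = 32*(T + (1/12 + T/60))/7 = 32*(1/12 + 61*T/60)/7 = 8/21 + 488*T/105)
(-31944 - 9202)*(13545 + J(109)) = (-31944 - 9202)*(13545 + (8/21 + (488/105)*109)) = -41146*(13545 + (8/21 + 53192/105)) = -41146*(13545 + 17744/35) = -41146*491819/35 = -2890912082/5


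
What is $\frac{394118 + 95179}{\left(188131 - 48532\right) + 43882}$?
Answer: $\frac{11379}{4267} \approx 2.6667$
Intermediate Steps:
$\frac{394118 + 95179}{\left(188131 - 48532\right) + 43882} = \frac{489297}{\left(188131 - 48532\right) + 43882} = \frac{489297}{139599 + 43882} = \frac{489297}{183481} = 489297 \cdot \frac{1}{183481} = \frac{11379}{4267}$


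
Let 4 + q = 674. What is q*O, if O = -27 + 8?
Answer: -12730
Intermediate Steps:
q = 670 (q = -4 + 674 = 670)
O = -19
q*O = 670*(-19) = -12730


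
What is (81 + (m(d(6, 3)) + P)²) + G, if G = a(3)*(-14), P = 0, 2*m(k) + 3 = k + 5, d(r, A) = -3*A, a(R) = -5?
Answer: 653/4 ≈ 163.25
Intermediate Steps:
m(k) = 1 + k/2 (m(k) = -3/2 + (k + 5)/2 = -3/2 + (5 + k)/2 = -3/2 + (5/2 + k/2) = 1 + k/2)
G = 70 (G = -5*(-14) = 70)
(81 + (m(d(6, 3)) + P)²) + G = (81 + ((1 + (-3*3)/2) + 0)²) + 70 = (81 + ((1 + (½)*(-9)) + 0)²) + 70 = (81 + ((1 - 9/2) + 0)²) + 70 = (81 + (-7/2 + 0)²) + 70 = (81 + (-7/2)²) + 70 = (81 + 49/4) + 70 = 373/4 + 70 = 653/4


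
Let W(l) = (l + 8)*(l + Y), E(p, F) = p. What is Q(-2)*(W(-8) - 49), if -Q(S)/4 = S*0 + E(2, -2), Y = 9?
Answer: 392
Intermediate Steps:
Q(S) = -8 (Q(S) = -4*(S*0 + 2) = -4*(0 + 2) = -4*2 = -8)
W(l) = (8 + l)*(9 + l) (W(l) = (l + 8)*(l + 9) = (8 + l)*(9 + l))
Q(-2)*(W(-8) - 49) = -8*((72 + (-8)² + 17*(-8)) - 49) = -8*((72 + 64 - 136) - 49) = -8*(0 - 49) = -8*(-49) = 392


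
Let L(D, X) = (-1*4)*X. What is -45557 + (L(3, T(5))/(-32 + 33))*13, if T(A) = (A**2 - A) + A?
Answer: -46857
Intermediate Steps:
T(A) = A**2
L(D, X) = -4*X
-45557 + (L(3, T(5))/(-32 + 33))*13 = -45557 + ((-4*5**2)/(-32 + 33))*13 = -45557 + (-4*25/1)*13 = -45557 - 100*1*13 = -45557 - 100*13 = -45557 - 1300 = -46857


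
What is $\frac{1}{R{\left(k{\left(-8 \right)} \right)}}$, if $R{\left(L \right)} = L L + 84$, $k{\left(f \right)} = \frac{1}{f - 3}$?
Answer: $\frac{121}{10165} \approx 0.011904$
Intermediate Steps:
$k{\left(f \right)} = \frac{1}{-3 + f}$
$R{\left(L \right)} = 84 + L^{2}$ ($R{\left(L \right)} = L^{2} + 84 = 84 + L^{2}$)
$\frac{1}{R{\left(k{\left(-8 \right)} \right)}} = \frac{1}{84 + \left(\frac{1}{-3 - 8}\right)^{2}} = \frac{1}{84 + \left(\frac{1}{-11}\right)^{2}} = \frac{1}{84 + \left(- \frac{1}{11}\right)^{2}} = \frac{1}{84 + \frac{1}{121}} = \frac{1}{\frac{10165}{121}} = \frac{121}{10165}$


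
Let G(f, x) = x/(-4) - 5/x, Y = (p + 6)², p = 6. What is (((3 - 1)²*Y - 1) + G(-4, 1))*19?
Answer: 43301/4 ≈ 10825.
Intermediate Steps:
Y = 144 (Y = (6 + 6)² = 12² = 144)
G(f, x) = -5/x - x/4 (G(f, x) = x*(-¼) - 5/x = -x/4 - 5/x = -5/x - x/4)
(((3 - 1)²*Y - 1) + G(-4, 1))*19 = (((3 - 1)²*144 - 1) + (-5/1 - ¼*1))*19 = ((2²*144 - 1) + (-5*1 - ¼))*19 = ((4*144 - 1) + (-5 - ¼))*19 = ((576 - 1) - 21/4)*19 = (575 - 21/4)*19 = (2279/4)*19 = 43301/4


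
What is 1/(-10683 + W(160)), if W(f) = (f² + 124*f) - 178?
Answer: 1/34579 ≈ 2.8919e-5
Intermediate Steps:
W(f) = -178 + f² + 124*f
1/(-10683 + W(160)) = 1/(-10683 + (-178 + 160² + 124*160)) = 1/(-10683 + (-178 + 25600 + 19840)) = 1/(-10683 + 45262) = 1/34579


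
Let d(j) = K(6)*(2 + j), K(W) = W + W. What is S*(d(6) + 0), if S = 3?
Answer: 288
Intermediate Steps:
K(W) = 2*W
d(j) = 24 + 12*j (d(j) = (2*6)*(2 + j) = 12*(2 + j) = 24 + 12*j)
S*(d(6) + 0) = 3*((24 + 12*6) + 0) = 3*((24 + 72) + 0) = 3*(96 + 0) = 3*96 = 288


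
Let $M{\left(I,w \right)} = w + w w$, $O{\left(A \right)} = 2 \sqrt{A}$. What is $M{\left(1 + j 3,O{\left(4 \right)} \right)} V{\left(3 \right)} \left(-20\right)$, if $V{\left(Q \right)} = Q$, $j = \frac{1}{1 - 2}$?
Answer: $-1200$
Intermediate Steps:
$j = -1$ ($j = \frac{1}{-1} = -1$)
$M{\left(I,w \right)} = w + w^{2}$
$M{\left(1 + j 3,O{\left(4 \right)} \right)} V{\left(3 \right)} \left(-20\right) = 2 \sqrt{4} \left(1 + 2 \sqrt{4}\right) 3 \left(-20\right) = 2 \cdot 2 \left(1 + 2 \cdot 2\right) 3 \left(-20\right) = 4 \left(1 + 4\right) 3 \left(-20\right) = 4 \cdot 5 \cdot 3 \left(-20\right) = 20 \cdot 3 \left(-20\right) = 60 \left(-20\right) = -1200$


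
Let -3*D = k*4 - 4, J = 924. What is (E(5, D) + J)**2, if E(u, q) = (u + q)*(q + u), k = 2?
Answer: 71182969/81 ≈ 8.7880e+5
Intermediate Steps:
D = -4/3 (D = -(2*4 - 4)/3 = -(8 - 4)/3 = -1/3*4 = -4/3 ≈ -1.3333)
E(u, q) = (q + u)**2 (E(u, q) = (q + u)*(q + u) = (q + u)**2)
(E(5, D) + J)**2 = ((-4/3 + 5)**2 + 924)**2 = ((11/3)**2 + 924)**2 = (121/9 + 924)**2 = (8437/9)**2 = 71182969/81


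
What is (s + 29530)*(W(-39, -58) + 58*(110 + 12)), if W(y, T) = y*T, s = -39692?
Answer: -94892756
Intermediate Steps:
W(y, T) = T*y
(s + 29530)*(W(-39, -58) + 58*(110 + 12)) = (-39692 + 29530)*(-58*(-39) + 58*(110 + 12)) = -10162*(2262 + 58*122) = -10162*(2262 + 7076) = -10162*9338 = -94892756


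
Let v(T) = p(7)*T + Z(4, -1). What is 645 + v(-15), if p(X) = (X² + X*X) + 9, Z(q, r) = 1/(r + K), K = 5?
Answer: -3839/4 ≈ -959.75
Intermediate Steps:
Z(q, r) = 1/(5 + r) (Z(q, r) = 1/(r + 5) = 1/(5 + r))
p(X) = 9 + 2*X² (p(X) = (X² + X²) + 9 = 2*X² + 9 = 9 + 2*X²)
v(T) = ¼ + 107*T (v(T) = (9 + 2*7²)*T + 1/(5 - 1) = (9 + 2*49)*T + 1/4 = (9 + 98)*T + ¼ = 107*T + ¼ = ¼ + 107*T)
645 + v(-15) = 645 + (¼ + 107*(-15)) = 645 + (¼ - 1605) = 645 - 6419/4 = -3839/4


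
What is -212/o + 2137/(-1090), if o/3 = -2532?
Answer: -4000393/2069910 ≈ -1.9326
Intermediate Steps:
o = -7596 (o = 3*(-2532) = -7596)
-212/o + 2137/(-1090) = -212/(-7596) + 2137/(-1090) = -212*(-1/7596) + 2137*(-1/1090) = 53/1899 - 2137/1090 = -4000393/2069910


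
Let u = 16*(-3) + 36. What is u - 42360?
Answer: -42372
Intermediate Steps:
u = -12 (u = -48 + 36 = -12)
u - 42360 = -12 - 42360 = -42372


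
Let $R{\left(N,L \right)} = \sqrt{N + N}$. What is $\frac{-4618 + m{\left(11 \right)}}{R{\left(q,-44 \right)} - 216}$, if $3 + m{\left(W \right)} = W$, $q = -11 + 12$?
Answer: $\frac{497880}{23327} + \frac{2305 \sqrt{2}}{23327} \approx 21.483$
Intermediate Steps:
$q = 1$
$R{\left(N,L \right)} = \sqrt{2} \sqrt{N}$ ($R{\left(N,L \right)} = \sqrt{2 N} = \sqrt{2} \sqrt{N}$)
$m{\left(W \right)} = -3 + W$
$\frac{-4618 + m{\left(11 \right)}}{R{\left(q,-44 \right)} - 216} = \frac{-4618 + \left(-3 + 11\right)}{\sqrt{2} \sqrt{1} - 216} = \frac{-4618 + 8}{\sqrt{2} \cdot 1 - 216} = - \frac{4610}{\sqrt{2} - 216} = - \frac{4610}{-216 + \sqrt{2}}$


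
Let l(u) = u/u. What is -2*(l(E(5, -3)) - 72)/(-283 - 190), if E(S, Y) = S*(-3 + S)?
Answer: -142/473 ≈ -0.30021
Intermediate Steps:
l(u) = 1
-2*(l(E(5, -3)) - 72)/(-283 - 190) = -2*(1 - 72)/(-283 - 190) = -(-142)/(-473) = -(-142)*(-1)/473 = -2*71/473 = -142/473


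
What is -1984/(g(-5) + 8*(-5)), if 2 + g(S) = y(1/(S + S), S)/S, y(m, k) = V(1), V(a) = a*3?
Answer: 9920/213 ≈ 46.573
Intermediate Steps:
V(a) = 3*a
y(m, k) = 3 (y(m, k) = 3*1 = 3)
g(S) = -2 + 3/S
-1984/(g(-5) + 8*(-5)) = -1984/((-2 + 3/(-5)) + 8*(-5)) = -1984/((-2 + 3*(-⅕)) - 40) = -1984/((-2 - ⅗) - 40) = -1984/(-13/5 - 40) = -1984/(-213/5) = -5/213*(-1984) = 9920/213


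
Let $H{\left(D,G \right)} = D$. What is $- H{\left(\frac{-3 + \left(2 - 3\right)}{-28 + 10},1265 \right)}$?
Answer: $- \frac{2}{9} \approx -0.22222$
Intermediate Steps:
$- H{\left(\frac{-3 + \left(2 - 3\right)}{-28 + 10},1265 \right)} = - \frac{-3 + \left(2 - 3\right)}{-28 + 10} = - \frac{-3 + \left(2 - 3\right)}{-18} = - \frac{\left(-1\right) \left(-3 - 1\right)}{18} = - \frac{\left(-1\right) \left(-4\right)}{18} = \left(-1\right) \frac{2}{9} = - \frac{2}{9}$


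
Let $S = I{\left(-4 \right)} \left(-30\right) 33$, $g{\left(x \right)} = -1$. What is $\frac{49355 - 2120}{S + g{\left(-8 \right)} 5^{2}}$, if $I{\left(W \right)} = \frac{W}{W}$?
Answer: $- \frac{9447}{203} \approx -46.537$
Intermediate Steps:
$I{\left(W \right)} = 1$
$S = -990$ ($S = 1 \left(-30\right) 33 = \left(-30\right) 33 = -990$)
$\frac{49355 - 2120}{S + g{\left(-8 \right)} 5^{2}} = \frac{49355 - 2120}{-990 - 5^{2}} = \frac{47235}{-990 - 25} = \frac{47235}{-1015} = 47235 \left(- \frac{1}{1015}\right) = - \frac{9447}{203}$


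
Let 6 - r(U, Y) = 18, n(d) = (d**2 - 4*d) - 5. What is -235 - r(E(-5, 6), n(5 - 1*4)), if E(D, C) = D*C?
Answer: -223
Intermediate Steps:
E(D, C) = C*D
n(d) = -5 + d**2 - 4*d
r(U, Y) = -12 (r(U, Y) = 6 - 1*18 = 6 - 18 = -12)
-235 - r(E(-5, 6), n(5 - 1*4)) = -235 - 1*(-12) = -235 + 12 = -223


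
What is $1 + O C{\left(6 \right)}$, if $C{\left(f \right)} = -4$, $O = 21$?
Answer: $-83$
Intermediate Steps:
$1 + O C{\left(6 \right)} = 1 + 21 \left(-4\right) = 1 - 84 = -83$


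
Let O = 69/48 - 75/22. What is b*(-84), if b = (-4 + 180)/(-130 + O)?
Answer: 2601984/23227 ≈ 112.02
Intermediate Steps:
O = -347/176 (O = 69*(1/48) - 75*1/22 = 23/16 - 75/22 = -347/176 ≈ -1.9716)
b = -30976/23227 (b = (-4 + 180)/(-130 - 347/176) = 176/(-23227/176) = 176*(-176/23227) = -30976/23227 ≈ -1.3336)
b*(-84) = -30976/23227*(-84) = 2601984/23227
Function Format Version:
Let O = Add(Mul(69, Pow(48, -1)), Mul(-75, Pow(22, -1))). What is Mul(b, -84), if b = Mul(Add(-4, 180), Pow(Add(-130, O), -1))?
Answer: Rational(2601984, 23227) ≈ 112.02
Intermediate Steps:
O = Rational(-347, 176) (O = Add(Mul(69, Rational(1, 48)), Mul(-75, Rational(1, 22))) = Add(Rational(23, 16), Rational(-75, 22)) = Rational(-347, 176) ≈ -1.9716)
b = Rational(-30976, 23227) (b = Mul(Add(-4, 180), Pow(Add(-130, Rational(-347, 176)), -1)) = Mul(176, Pow(Rational(-23227, 176), -1)) = Mul(176, Rational(-176, 23227)) = Rational(-30976, 23227) ≈ -1.3336)
Mul(b, -84) = Mul(Rational(-30976, 23227), -84) = Rational(2601984, 23227)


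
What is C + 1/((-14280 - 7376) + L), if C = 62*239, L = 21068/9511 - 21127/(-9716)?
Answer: 29647868874737202/2000800983071 ≈ 14818.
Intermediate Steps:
L = 405635585/92408876 (L = 21068*(1/9511) - 21127*(-1/9716) = 21068/9511 + 21127/9716 = 405635585/92408876 ≈ 4.3896)
C = 14818
C + 1/((-14280 - 7376) + L) = 14818 + 1/((-14280 - 7376) + 405635585/92408876) = 14818 + 1/(-21656 + 405635585/92408876) = 14818 + 1/(-2000800983071/92408876) = 14818 - 92408876/2000800983071 = 29647868874737202/2000800983071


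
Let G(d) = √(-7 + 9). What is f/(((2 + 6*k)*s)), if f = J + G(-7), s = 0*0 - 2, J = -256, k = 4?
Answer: 64/13 - √2/52 ≈ 4.8959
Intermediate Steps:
G(d) = √2
s = -2 (s = 0 - 2 = -2)
f = -256 + √2 ≈ -254.59
f/(((2 + 6*k)*s)) = (-256 + √2)/(((2 + 6*4)*(-2))) = (-256 + √2)/(((2 + 24)*(-2))) = (-256 + √2)/((26*(-2))) = (-256 + √2)/(-52) = (-256 + √2)*(-1/52) = 64/13 - √2/52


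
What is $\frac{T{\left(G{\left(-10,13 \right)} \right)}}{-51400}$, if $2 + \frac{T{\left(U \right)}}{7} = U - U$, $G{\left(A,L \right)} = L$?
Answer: $\frac{7}{25700} \approx 0.00027237$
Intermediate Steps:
$T{\left(U \right)} = -14$ ($T{\left(U \right)} = -14 + 7 \left(U - U\right) = -14 + 7 \cdot 0 = -14 + 0 = -14$)
$\frac{T{\left(G{\left(-10,13 \right)} \right)}}{-51400} = - \frac{14}{-51400} = \left(-14\right) \left(- \frac{1}{51400}\right) = \frac{7}{25700}$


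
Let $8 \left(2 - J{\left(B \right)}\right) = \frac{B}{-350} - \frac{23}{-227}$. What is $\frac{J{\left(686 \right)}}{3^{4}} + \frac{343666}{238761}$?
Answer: $\frac{11925882391}{8129812050} \approx 1.4669$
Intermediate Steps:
$J{\left(B \right)} = \frac{3609}{1816} + \frac{B}{2800}$ ($J{\left(B \right)} = 2 - \frac{\frac{B}{-350} - \frac{23}{-227}}{8} = 2 - \frac{B \left(- \frac{1}{350}\right) - - \frac{23}{227}}{8} = 2 - \frac{- \frac{B}{350} + \frac{23}{227}}{8} = 2 - \frac{\frac{23}{227} - \frac{B}{350}}{8} = 2 + \left(- \frac{23}{1816} + \frac{B}{2800}\right) = \frac{3609}{1816} + \frac{B}{2800}$)
$\frac{J{\left(686 \right)}}{3^{4}} + \frac{343666}{238761} = \frac{\frac{3609}{1816} + \frac{1}{2800} \cdot 686}{3^{4}} + \frac{343666}{238761} = \frac{\frac{3609}{1816} + \frac{49}{200}}{81} + 343666 \cdot \frac{1}{238761} = \frac{25337}{11350} \cdot \frac{1}{81} + \frac{343666}{238761} = \frac{25337}{919350} + \frac{343666}{238761} = \frac{11925882391}{8129812050}$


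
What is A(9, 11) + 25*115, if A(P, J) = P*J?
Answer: 2974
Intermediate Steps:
A(P, J) = J*P
A(9, 11) + 25*115 = 11*9 + 25*115 = 99 + 2875 = 2974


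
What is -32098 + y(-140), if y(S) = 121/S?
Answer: -4493841/140 ≈ -32099.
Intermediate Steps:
-32098 + y(-140) = -32098 + 121/(-140) = -32098 + 121*(-1/140) = -32098 - 121/140 = -4493841/140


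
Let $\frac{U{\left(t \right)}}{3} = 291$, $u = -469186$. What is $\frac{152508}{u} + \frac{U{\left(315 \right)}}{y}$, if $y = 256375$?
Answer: $- \frac{19344819561}{60143780375} \approx -0.32164$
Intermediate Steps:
$U{\left(t \right)} = 873$ ($U{\left(t \right)} = 3 \cdot 291 = 873$)
$\frac{152508}{u} + \frac{U{\left(315 \right)}}{y} = \frac{152508}{-469186} + \frac{873}{256375} = 152508 \left(- \frac{1}{469186}\right) + 873 \cdot \frac{1}{256375} = - \frac{76254}{234593} + \frac{873}{256375} = - \frac{19344819561}{60143780375}$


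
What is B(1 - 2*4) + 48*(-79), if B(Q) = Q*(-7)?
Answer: -3743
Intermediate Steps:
B(Q) = -7*Q
B(1 - 2*4) + 48*(-79) = -7*(1 - 2*4) + 48*(-79) = -7*(1 - 8) - 3792 = -7*(-7) - 3792 = 49 - 3792 = -3743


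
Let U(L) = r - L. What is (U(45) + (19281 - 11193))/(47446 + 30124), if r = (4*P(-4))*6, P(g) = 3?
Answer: 1623/15514 ≈ 0.10462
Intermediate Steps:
r = 72 (r = (4*3)*6 = 12*6 = 72)
U(L) = 72 - L
(U(45) + (19281 - 11193))/(47446 + 30124) = ((72 - 1*45) + (19281 - 11193))/(47446 + 30124) = ((72 - 45) + 8088)/77570 = (27 + 8088)*(1/77570) = 8115*(1/77570) = 1623/15514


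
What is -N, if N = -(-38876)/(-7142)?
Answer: 19438/3571 ≈ 5.4433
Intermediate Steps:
N = -19438/3571 (N = -(-38876)*(-1)/7142 = -1*19438/3571 = -19438/3571 ≈ -5.4433)
-N = -1*(-19438/3571) = 19438/3571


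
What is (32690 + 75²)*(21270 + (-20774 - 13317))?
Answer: -491236615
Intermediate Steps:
(32690 + 75²)*(21270 + (-20774 - 13317)) = (32690 + 5625)*(21270 - 34091) = 38315*(-12821) = -491236615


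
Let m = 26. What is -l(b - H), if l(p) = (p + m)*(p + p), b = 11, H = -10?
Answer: -1974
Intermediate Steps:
l(p) = 2*p*(26 + p) (l(p) = (p + 26)*(p + p) = (26 + p)*(2*p) = 2*p*(26 + p))
-l(b - H) = -2*(11 - 1*(-10))*(26 + (11 - 1*(-10))) = -2*(11 + 10)*(26 + (11 + 10)) = -2*21*(26 + 21) = -2*21*47 = -1*1974 = -1974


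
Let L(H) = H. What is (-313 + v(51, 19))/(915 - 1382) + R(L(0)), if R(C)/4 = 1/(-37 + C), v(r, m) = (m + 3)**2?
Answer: -8195/17279 ≈ -0.47428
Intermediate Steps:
v(r, m) = (3 + m)**2
R(C) = 4/(-37 + C)
(-313 + v(51, 19))/(915 - 1382) + R(L(0)) = (-313 + (3 + 19)**2)/(915 - 1382) + 4/(-37 + 0) = (-313 + 22**2)/(-467) + 4/(-37) = (-313 + 484)*(-1/467) + 4*(-1/37) = 171*(-1/467) - 4/37 = -171/467 - 4/37 = -8195/17279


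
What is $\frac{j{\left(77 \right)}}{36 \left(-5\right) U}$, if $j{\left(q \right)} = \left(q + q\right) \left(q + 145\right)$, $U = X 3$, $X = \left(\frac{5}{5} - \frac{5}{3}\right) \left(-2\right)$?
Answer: $- \frac{2849}{60} \approx -47.483$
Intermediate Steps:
$X = \frac{4}{3}$ ($X = \left(5 \cdot \frac{1}{5} - \frac{5}{3}\right) \left(-2\right) = \left(1 - \frac{5}{3}\right) \left(-2\right) = \left(- \frac{2}{3}\right) \left(-2\right) = \frac{4}{3} \approx 1.3333$)
$U = 4$ ($U = \frac{4}{3} \cdot 3 = 4$)
$j{\left(q \right)} = 2 q \left(145 + q\right)$
$\frac{j{\left(77 \right)}}{36 \left(-5\right) U} = \frac{2 \cdot 77 \left(145 + 77\right)}{36 \left(-5\right) 4} = \frac{2 \cdot 77 \cdot 222}{\left(-180\right) 4} = \frac{34188}{-720} = 34188 \left(- \frac{1}{720}\right) = - \frac{2849}{60}$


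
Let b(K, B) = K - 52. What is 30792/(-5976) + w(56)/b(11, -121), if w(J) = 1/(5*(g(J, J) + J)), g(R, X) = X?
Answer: -29457929/5717040 ≈ -5.1527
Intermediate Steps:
b(K, B) = -52 + K
w(J) = 1/(10*J) (w(J) = 1/(5*(J + J)) = 1/(5*(2*J)) = 1/(10*J))
30792/(-5976) + w(56)/b(11, -121) = 30792/(-5976) + ((1/10)/56)/(-52 + 11) = 30792*(-1/5976) + ((1/10)*(1/56))/(-41) = -1283/249 + (1/560)*(-1/41) = -1283/249 - 1/22960 = -29457929/5717040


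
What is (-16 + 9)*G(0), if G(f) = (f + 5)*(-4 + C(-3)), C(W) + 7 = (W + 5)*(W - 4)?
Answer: 875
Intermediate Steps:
C(W) = -7 + (-4 + W)*(5 + W) (C(W) = -7 + (W + 5)*(W - 4) = -7 + (5 + W)*(-4 + W) = -7 + (-4 + W)*(5 + W))
G(f) = -125 - 25*f (G(f) = (f + 5)*(-4 + (-27 - 3 + (-3)**2)) = (5 + f)*(-4 + (-27 - 3 + 9)) = (5 + f)*(-4 - 21) = (5 + f)*(-25) = -125 - 25*f)
(-16 + 9)*G(0) = (-16 + 9)*(-125 - 25*0) = -7*(-125 + 0) = -7*(-125) = 875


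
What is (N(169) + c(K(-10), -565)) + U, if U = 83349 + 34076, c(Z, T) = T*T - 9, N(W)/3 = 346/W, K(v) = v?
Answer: 73793367/169 ≈ 4.3665e+5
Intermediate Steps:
N(W) = 1038/W (N(W) = 3*(346/W) = 1038/W)
c(Z, T) = -9 + T² (c(Z, T) = T² - 9 = -9 + T²)
U = 117425
(N(169) + c(K(-10), -565)) + U = (1038/169 + (-9 + (-565)²)) + 117425 = (1038*(1/169) + (-9 + 319225)) + 117425 = (1038/169 + 319216) + 117425 = 53948542/169 + 117425 = 73793367/169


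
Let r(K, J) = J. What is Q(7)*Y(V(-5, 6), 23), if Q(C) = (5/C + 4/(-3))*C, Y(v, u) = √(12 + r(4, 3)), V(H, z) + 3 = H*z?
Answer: -13*√15/3 ≈ -16.783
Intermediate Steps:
V(H, z) = -3 + H*z
Y(v, u) = √15 (Y(v, u) = √(12 + 3) = √15)
Q(C) = C*(-4/3 + 5/C) (Q(C) = (5/C + 4*(-⅓))*C = (5/C - 4/3)*C = (-4/3 + 5/C)*C = C*(-4/3 + 5/C))
Q(7)*Y(V(-5, 6), 23) = (5 - 4/3*7)*√15 = (5 - 28/3)*√15 = -13*√15/3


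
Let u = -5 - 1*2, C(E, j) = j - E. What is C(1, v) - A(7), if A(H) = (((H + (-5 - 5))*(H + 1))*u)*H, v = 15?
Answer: -1162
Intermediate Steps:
u = -7 (u = -5 - 2 = -7)
A(H) = -7*H*(1 + H)*(-10 + H) (A(H) = (((H + (-5 - 5))*(H + 1))*(-7))*H = (((H - 10)*(1 + H))*(-7))*H = (((-10 + H)*(1 + H))*(-7))*H = (((1 + H)*(-10 + H))*(-7))*H = (-7*(1 + H)*(-10 + H))*H = -7*H*(1 + H)*(-10 + H))
C(1, v) - A(7) = (15 - 1*1) - 7*7*(10 - 1*7² + 9*7) = (15 - 1) - 7*7*(10 - 1*49 + 63) = 14 - 7*7*(10 - 49 + 63) = 14 - 7*7*24 = 14 - 1*1176 = 14 - 1176 = -1162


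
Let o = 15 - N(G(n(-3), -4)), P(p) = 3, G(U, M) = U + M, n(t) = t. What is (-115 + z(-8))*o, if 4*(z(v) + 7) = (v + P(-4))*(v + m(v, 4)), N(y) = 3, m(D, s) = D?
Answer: -1224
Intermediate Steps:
G(U, M) = M + U
z(v) = -7 + v*(3 + v)/2 (z(v) = -7 + ((v + 3)*(v + v))/4 = -7 + ((3 + v)*(2*v))/4 = -7 + (2*v*(3 + v))/4 = -7 + v*(3 + v)/2)
o = 12 (o = 15 - 1*3 = 15 - 3 = 12)
(-115 + z(-8))*o = (-115 + (-7 + (½)*(-8)² + (3/2)*(-8)))*12 = (-115 + (-7 + (½)*64 - 12))*12 = (-115 + (-7 + 32 - 12))*12 = (-115 + 13)*12 = -102*12 = -1224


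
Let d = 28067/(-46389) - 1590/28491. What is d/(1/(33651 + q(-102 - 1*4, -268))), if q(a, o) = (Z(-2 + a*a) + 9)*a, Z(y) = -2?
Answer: -9581075876321/440556333 ≈ -21748.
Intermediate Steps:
q(a, o) = 7*a (q(a, o) = (-2 + 9)*a = 7*a)
d = -291138469/440556333 (d = 28067*(-1/46389) - 1590*1/28491 = -28067/46389 - 530/9497 = -291138469/440556333 ≈ -0.66084)
d/(1/(33651 + q(-102 - 1*4, -268))) = -(3265700206773/146852111 + 291138469*(-102 - 1*4)/62936619) = -(3265700206773/146852111 + 291138469*(-102 - 4)/62936619) = -291138469/(440556333*(1/(33651 + 7*(-106)))) = -291138469/(440556333*(1/(33651 - 742))) = -291138469/(440556333*(1/32909)) = -291138469/(440556333*1/32909) = -291138469/440556333*32909 = -9581075876321/440556333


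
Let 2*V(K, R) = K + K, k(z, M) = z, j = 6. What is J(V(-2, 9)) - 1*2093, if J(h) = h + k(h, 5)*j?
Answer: -2107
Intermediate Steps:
V(K, R) = K (V(K, R) = (K + K)/2 = (2*K)/2 = K)
J(h) = 7*h (J(h) = h + h*6 = h + 6*h = 7*h)
J(V(-2, 9)) - 1*2093 = 7*(-2) - 1*2093 = -14 - 2093 = -2107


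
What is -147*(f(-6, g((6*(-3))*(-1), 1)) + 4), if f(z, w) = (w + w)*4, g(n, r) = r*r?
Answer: -1764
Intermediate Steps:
g(n, r) = r²
f(z, w) = 8*w (f(z, w) = (2*w)*4 = 8*w)
-147*(f(-6, g((6*(-3))*(-1), 1)) + 4) = -147*(8*1² + 4) = -147*(8*1 + 4) = -147*(8 + 4) = -147*12 = -1764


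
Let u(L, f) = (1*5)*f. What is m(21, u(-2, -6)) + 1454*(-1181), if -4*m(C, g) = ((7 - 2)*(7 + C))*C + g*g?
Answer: -1718134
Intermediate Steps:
u(L, f) = 5*f
m(C, g) = -g²/4 - C*(35 + 5*C)/4 (m(C, g) = -(((7 - 2)*(7 + C))*C + g*g)/4 = -((5*(7 + C))*C + g²)/4 = -((35 + 5*C)*C + g²)/4 = -(C*(35 + 5*C) + g²)/4 = -(g² + C*(35 + 5*C))/4 = -g²/4 - C*(35 + 5*C)/4)
m(21, u(-2, -6)) + 1454*(-1181) = (-35/4*21 - 5/4*21² - (5*(-6))²/4) + 1454*(-1181) = (-735/4 - 5/4*441 - ¼*(-30)²) - 1717174 = (-735/4 - 2205/4 - ¼*900) - 1717174 = (-735/4 - 2205/4 - 225) - 1717174 = -960 - 1717174 = -1718134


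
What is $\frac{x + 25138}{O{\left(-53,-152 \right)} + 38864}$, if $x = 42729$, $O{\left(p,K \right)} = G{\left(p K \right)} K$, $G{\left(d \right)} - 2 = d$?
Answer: $- \frac{67867}{1185952} \approx -0.057226$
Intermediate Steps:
$G{\left(d \right)} = 2 + d$
$O{\left(p,K \right)} = K \left(2 + K p\right)$ ($O{\left(p,K \right)} = \left(2 + p K\right) K = \left(2 + K p\right) K = K \left(2 + K p\right)$)
$\frac{x + 25138}{O{\left(-53,-152 \right)} + 38864} = \frac{42729 + 25138}{- 152 \left(2 - -8056\right) + 38864} = \frac{67867}{- 152 \left(2 + 8056\right) + 38864} = \frac{67867}{\left(-152\right) 8058 + 38864} = \frac{67867}{-1224816 + 38864} = \frac{67867}{-1185952} = 67867 \left(- \frac{1}{1185952}\right) = - \frac{67867}{1185952}$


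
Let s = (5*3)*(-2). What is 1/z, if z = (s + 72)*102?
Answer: 1/4284 ≈ 0.00023343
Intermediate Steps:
s = -30 (s = 15*(-2) = -30)
z = 4284 (z = (-30 + 72)*102 = 42*102 = 4284)
1/z = 1/4284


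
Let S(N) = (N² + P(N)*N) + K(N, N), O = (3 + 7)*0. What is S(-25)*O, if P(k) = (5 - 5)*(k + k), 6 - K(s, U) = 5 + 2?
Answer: 0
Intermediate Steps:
K(s, U) = -1 (K(s, U) = 6 - (5 + 2) = 6 - 1*7 = 6 - 7 = -1)
O = 0 (O = 10*0 = 0)
P(k) = 0 (P(k) = 0*(2*k) = 0)
S(N) = -1 + N² (S(N) = (N² + 0*N) - 1 = (N² + 0) - 1 = N² - 1 = -1 + N²)
S(-25)*O = (-1 + (-25)²)*0 = (-1 + 625)*0 = 624*0 = 0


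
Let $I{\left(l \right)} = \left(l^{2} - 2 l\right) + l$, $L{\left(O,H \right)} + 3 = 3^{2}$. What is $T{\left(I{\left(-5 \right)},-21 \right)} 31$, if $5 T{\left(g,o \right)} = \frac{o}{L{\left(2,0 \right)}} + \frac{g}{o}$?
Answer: $- \frac{2139}{70} \approx -30.557$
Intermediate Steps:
$L{\left(O,H \right)} = 6$ ($L{\left(O,H \right)} = -3 + 3^{2} = -3 + 9 = 6$)
$I{\left(l \right)} = l^{2} - l$
$T{\left(g,o \right)} = \frac{o}{30} + \frac{g}{5 o}$ ($T{\left(g,o \right)} = \frac{\frac{o}{6} + \frac{g}{o}}{5} = \frac{o}{30} + \frac{g}{5 o}$)
$T{\left(I{\left(-5 \right)},-21 \right)} 31 = \left(\frac{1}{30} \left(-21\right) + \frac{\left(-5\right) \left(-1 - 5\right)}{5 \left(-21\right)}\right) 31 = \left(- \frac{7}{10} + \frac{1}{5} \left(\left(-5\right) \left(-6\right)\right) \left(- \frac{1}{21}\right)\right) 31 = \left(- \frac{7}{10} + \frac{1}{5} \cdot 30 \left(- \frac{1}{21}\right)\right) 31 = \left(- \frac{7}{10} - \frac{2}{7}\right) 31 = \left(- \frac{69}{70}\right) 31 = - \frac{2139}{70}$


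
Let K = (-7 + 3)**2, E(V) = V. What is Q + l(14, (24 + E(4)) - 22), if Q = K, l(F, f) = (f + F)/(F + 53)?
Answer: 1092/67 ≈ 16.298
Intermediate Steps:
K = 16 (K = (-4)**2 = 16)
l(F, f) = (F + f)/(53 + F)
Q = 16
Q + l(14, (24 + E(4)) - 22) = 16 + (14 + ((24 + 4) - 22))/(53 + 14) = 16 + (14 + (28 - 22))/67 = 16 + (14 + 6)/67 = 16 + (1/67)*20 = 16 + 20/67 = 1092/67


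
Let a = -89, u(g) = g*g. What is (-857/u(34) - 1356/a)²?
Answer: 2223865335169/10585117456 ≈ 210.09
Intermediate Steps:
u(g) = g²
(-857/u(34) - 1356/a)² = (-857/(34²) - 1356/(-89))² = (-857/1156 - 1356*(-1/89))² = (-857*1/1156 + 1356/89)² = (-857/1156 + 1356/89)² = (1491263/102884)² = 2223865335169/10585117456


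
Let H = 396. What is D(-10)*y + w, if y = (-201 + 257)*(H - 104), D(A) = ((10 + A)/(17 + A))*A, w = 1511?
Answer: 1511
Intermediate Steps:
D(A) = A*(10 + A)/(17 + A) (D(A) = ((10 + A)/(17 + A))*A = A*(10 + A)/(17 + A))
y = 16352 (y = (-201 + 257)*(396 - 104) = 56*292 = 16352)
D(-10)*y + w = -10*(10 - 10)/(17 - 10)*16352 + 1511 = -10*0/7*16352 + 1511 = -10*⅐*0*16352 + 1511 = 0*16352 + 1511 = 0 + 1511 = 1511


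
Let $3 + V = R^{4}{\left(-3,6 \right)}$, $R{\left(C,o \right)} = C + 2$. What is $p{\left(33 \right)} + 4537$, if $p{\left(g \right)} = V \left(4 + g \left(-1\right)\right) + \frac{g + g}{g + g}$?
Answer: $4596$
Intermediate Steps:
$R{\left(C,o \right)} = 2 + C$
$V = -2$ ($V = -3 + \left(2 - 3\right)^{4} = -3 + \left(-1\right)^{4} = -3 + 1 = -2$)
$p{\left(g \right)} = -7 + 2 g$ ($p{\left(g \right)} = - 2 \left(4 + g \left(-1\right)\right) + \frac{g + g}{g + g} = - 2 \left(4 - g\right) + \frac{2 g}{2 g} = \left(-8 + 2 g\right) + 2 g \frac{1}{2 g} = \left(-8 + 2 g\right) + 1 = -7 + 2 g$)
$p{\left(33 \right)} + 4537 = \left(-7 + 2 \cdot 33\right) + 4537 = \left(-7 + 66\right) + 4537 = 59 + 4537 = 4596$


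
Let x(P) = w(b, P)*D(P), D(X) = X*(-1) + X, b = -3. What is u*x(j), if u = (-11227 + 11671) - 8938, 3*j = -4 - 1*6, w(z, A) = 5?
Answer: 0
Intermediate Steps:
D(X) = 0 (D(X) = -X + X = 0)
j = -10/3 (j = (-4 - 1*6)/3 = (-4 - 6)/3 = (⅓)*(-10) = -10/3 ≈ -3.3333)
u = -8494 (u = 444 - 8938 = -8494)
x(P) = 0 (x(P) = 5*0 = 0)
u*x(j) = -8494*0 = 0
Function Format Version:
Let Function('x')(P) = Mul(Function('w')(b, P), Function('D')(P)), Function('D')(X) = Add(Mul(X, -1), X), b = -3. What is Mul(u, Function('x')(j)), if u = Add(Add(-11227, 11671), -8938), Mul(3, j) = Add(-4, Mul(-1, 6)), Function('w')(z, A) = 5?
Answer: 0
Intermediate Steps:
Function('D')(X) = 0 (Function('D')(X) = Add(Mul(-1, X), X) = 0)
j = Rational(-10, 3) (j = Mul(Rational(1, 3), Add(-4, Mul(-1, 6))) = Mul(Rational(1, 3), Add(-4, -6)) = Mul(Rational(1, 3), -10) = Rational(-10, 3) ≈ -3.3333)
u = -8494 (u = Add(444, -8938) = -8494)
Function('x')(P) = 0 (Function('x')(P) = Mul(5, 0) = 0)
Mul(u, Function('x')(j)) = Mul(-8494, 0) = 0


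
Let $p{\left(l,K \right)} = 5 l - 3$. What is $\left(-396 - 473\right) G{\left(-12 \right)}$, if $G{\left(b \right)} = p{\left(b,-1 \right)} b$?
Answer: $-656964$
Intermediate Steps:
$p{\left(l,K \right)} = -3 + 5 l$
$G{\left(b \right)} = b \left(-3 + 5 b\right)$ ($G{\left(b \right)} = \left(-3 + 5 b\right) b = b \left(-3 + 5 b\right)$)
$\left(-396 - 473\right) G{\left(-12 \right)} = \left(-396 - 473\right) \left(- 12 \left(-3 + 5 \left(-12\right)\right)\right) = - 869 \left(- 12 \left(-3 - 60\right)\right) = - 869 \left(\left(-12\right) \left(-63\right)\right) = \left(-869\right) 756 = -656964$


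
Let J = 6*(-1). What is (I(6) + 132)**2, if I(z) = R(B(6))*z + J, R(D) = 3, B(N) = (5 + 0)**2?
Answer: 20736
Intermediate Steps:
B(N) = 25 (B(N) = 5**2 = 25)
J = -6
I(z) = -6 + 3*z (I(z) = 3*z - 6 = -6 + 3*z)
(I(6) + 132)**2 = ((-6 + 3*6) + 132)**2 = ((-6 + 18) + 132)**2 = (12 + 132)**2 = 144**2 = 20736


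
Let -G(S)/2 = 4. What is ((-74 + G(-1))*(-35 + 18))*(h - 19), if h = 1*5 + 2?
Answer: -16728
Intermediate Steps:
G(S) = -8 (G(S) = -2*4 = -8)
h = 7 (h = 5 + 2 = 7)
((-74 + G(-1))*(-35 + 18))*(h - 19) = ((-74 - 8)*(-35 + 18))*(7 - 19) = -82*(-17)*(-12) = 1394*(-12) = -16728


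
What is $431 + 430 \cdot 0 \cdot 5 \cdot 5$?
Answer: $431$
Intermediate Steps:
$431 + 430 \cdot 0 \cdot 5 \cdot 5 = 431 + 430 \cdot 0 \cdot 5 = 431 + 430 \cdot 0 = 431 + 0 = 431$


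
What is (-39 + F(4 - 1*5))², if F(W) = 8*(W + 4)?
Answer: 225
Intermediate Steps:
F(W) = 32 + 8*W (F(W) = 8*(4 + W) = 32 + 8*W)
(-39 + F(4 - 1*5))² = (-39 + (32 + 8*(4 - 1*5)))² = (-39 + (32 + 8*(4 - 5)))² = (-39 + (32 + 8*(-1)))² = (-39 + (32 - 8))² = (-39 + 24)² = (-15)² = 225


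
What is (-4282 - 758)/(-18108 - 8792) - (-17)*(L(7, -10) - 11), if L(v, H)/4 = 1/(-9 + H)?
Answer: -4865457/25555 ≈ -190.39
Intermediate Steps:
L(v, H) = 4/(-9 + H)
(-4282 - 758)/(-18108 - 8792) - (-17)*(L(7, -10) - 11) = (-4282 - 758)/(-18108 - 8792) - (-17)*(4/(-9 - 10) - 11) = -5040/(-26900) - (-17)*(4/(-19) - 11) = -5040*(-1/26900) - (-17)*(4*(-1/19) - 11) = 252/1345 - (-17)*(-4/19 - 11) = 252/1345 - (-17)*(-213)/19 = 252/1345 - 1*3621/19 = 252/1345 - 3621/19 = -4865457/25555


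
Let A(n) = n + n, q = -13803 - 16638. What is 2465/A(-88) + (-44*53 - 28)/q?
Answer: -74621705/5357616 ≈ -13.928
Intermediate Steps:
q = -30441
A(n) = 2*n
2465/A(-88) + (-44*53 - 28)/q = 2465/((2*(-88))) + (-44*53 - 28)/(-30441) = 2465/(-176) + (-2332 - 28)*(-1/30441) = 2465*(-1/176) - 2360*(-1/30441) = -2465/176 + 2360/30441 = -74621705/5357616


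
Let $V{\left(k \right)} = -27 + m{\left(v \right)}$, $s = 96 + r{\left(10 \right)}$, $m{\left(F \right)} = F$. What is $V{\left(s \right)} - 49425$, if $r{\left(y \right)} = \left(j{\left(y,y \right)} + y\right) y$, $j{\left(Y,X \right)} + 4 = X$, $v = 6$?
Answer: $-49446$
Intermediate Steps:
$j{\left(Y,X \right)} = -4 + X$
$r{\left(y \right)} = y \left(-4 + 2 y\right)$ ($r{\left(y \right)} = \left(\left(-4 + y\right) + y\right) y = \left(-4 + 2 y\right) y = y \left(-4 + 2 y\right)$)
$s = 256$ ($s = 96 + 2 \cdot 10 \left(-2 + 10\right) = 96 + 2 \cdot 10 \cdot 8 = 96 + 160 = 256$)
$V{\left(k \right)} = -21$ ($V{\left(k \right)} = -27 + 6 = -21$)
$V{\left(s \right)} - 49425 = -21 - 49425 = -49446$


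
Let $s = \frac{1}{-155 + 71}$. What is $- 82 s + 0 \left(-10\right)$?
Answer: $\frac{41}{42} \approx 0.97619$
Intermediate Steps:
$s = - \frac{1}{84}$ ($s = \frac{1}{-84} = - \frac{1}{84} \approx -0.011905$)
$- 82 s + 0 \left(-10\right) = \left(-82\right) \left(- \frac{1}{84}\right) + 0 \left(-10\right) = \frac{41}{42} + 0 = \frac{41}{42}$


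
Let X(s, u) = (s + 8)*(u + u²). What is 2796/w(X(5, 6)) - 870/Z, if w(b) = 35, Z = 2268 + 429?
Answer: 86326/1085 ≈ 79.563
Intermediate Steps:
Z = 2697
X(s, u) = (8 + s)*(u + u²)
2796/w(X(5, 6)) - 870/Z = 2796/35 - 870/2697 = 2796*(1/35) - 870*1/2697 = 2796/35 - 10/31 = 86326/1085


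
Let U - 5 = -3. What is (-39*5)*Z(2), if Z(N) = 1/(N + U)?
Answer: -195/4 ≈ -48.750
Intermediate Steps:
U = 2 (U = 5 - 3 = 2)
Z(N) = 1/(2 + N) (Z(N) = 1/(N + 2) = 1/(2 + N))
(-39*5)*Z(2) = (-39*5)/(2 + 2) = -195/4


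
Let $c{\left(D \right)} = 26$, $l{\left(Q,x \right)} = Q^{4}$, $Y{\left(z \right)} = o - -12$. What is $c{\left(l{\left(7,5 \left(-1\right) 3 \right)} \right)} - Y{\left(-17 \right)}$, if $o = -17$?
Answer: $31$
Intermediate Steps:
$Y{\left(z \right)} = -5$ ($Y{\left(z \right)} = -17 - -12 = -17 + 12 = -5$)
$c{\left(l{\left(7,5 \left(-1\right) 3 \right)} \right)} - Y{\left(-17 \right)} = 26 - -5 = 26 + 5 = 31$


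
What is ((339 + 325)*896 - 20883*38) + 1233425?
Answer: 1034815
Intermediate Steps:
((339 + 325)*896 - 20883*38) + 1233425 = (664*896 - 793554) + 1233425 = (594944 - 793554) + 1233425 = -198610 + 1233425 = 1034815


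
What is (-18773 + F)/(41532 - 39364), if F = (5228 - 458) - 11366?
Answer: -25369/2168 ≈ -11.702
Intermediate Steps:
F = -6596 (F = 4770 - 11366 = -6596)
(-18773 + F)/(41532 - 39364) = (-18773 - 6596)/(41532 - 39364) = -25369/2168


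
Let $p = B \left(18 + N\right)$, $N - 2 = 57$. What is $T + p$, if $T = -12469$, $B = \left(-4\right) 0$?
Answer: $-12469$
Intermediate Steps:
$N = 59$ ($N = 2 + 57 = 59$)
$B = 0$
$p = 0$ ($p = 0 \left(18 + 59\right) = 0 \cdot 77 = 0$)
$T + p = -12469 + 0 = -12469$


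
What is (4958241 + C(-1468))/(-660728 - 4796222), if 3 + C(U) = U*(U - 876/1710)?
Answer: -1013746999/777615375 ≈ -1.3037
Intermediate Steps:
C(U) = -3 + U*(-146/285 + U) (C(U) = -3 + U*(U - 876/1710) = -3 + U*(U - 876*1/1710) = -3 + U*(U - 146/285) = -3 + U*(-146/285 + U))
(4958241 + C(-1468))/(-660728 - 4796222) = (4958241 + (-3 + (-1468)**2 - 146/285*(-1468)))/(-660728 - 4796222) = (4958241 + (-3 + 2155024 + 214328/285))/(-5456950) = (4958241 + 614395313/285)*(-1/5456950) = (2027493998/285)*(-1/5456950) = -1013746999/777615375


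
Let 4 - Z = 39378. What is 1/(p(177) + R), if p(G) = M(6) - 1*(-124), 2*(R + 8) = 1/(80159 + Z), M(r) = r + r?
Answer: 81570/10440961 ≈ 0.0078125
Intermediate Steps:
Z = -39374 (Z = 4 - 1*39378 = 4 - 39378 = -39374)
M(r) = 2*r
R = -652559/81570 (R = -8 + 1/(2*(80159 - 39374)) = -8 + (½)/40785 = -8 + (½)*(1/40785) = -8 + 1/81570 = -652559/81570 ≈ -8.0000)
p(G) = 136 (p(G) = 2*6 - 1*(-124) = 12 + 124 = 136)
1/(p(177) + R) = 1/(136 - 652559/81570) = 1/(10440961/81570) = 81570/10440961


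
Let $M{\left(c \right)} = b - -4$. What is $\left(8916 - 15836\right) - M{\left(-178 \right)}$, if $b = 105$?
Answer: $-7029$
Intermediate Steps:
$M{\left(c \right)} = 109$ ($M{\left(c \right)} = 105 - -4 = 105 + 4 = 109$)
$\left(8916 - 15836\right) - M{\left(-178 \right)} = \left(8916 - 15836\right) - 109 = -6920 - 109 = -7029$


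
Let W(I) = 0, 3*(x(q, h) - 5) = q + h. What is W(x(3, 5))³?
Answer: 0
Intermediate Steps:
x(q, h) = 5 + h/3 + q/3 (x(q, h) = 5 + (q + h)/3 = 5 + (h + q)/3 = 5 + (h/3 + q/3) = 5 + h/3 + q/3)
W(x(3, 5))³ = 0³ = 0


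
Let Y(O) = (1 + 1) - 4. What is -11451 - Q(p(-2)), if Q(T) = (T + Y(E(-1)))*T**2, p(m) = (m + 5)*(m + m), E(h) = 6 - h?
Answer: -9435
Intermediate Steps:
Y(O) = -2 (Y(O) = 2 - 4 = -2)
p(m) = 2*m*(5 + m) (p(m) = (5 + m)*(2*m) = 2*m*(5 + m))
Q(T) = T**2*(-2 + T) (Q(T) = (T - 2)*T**2 = (-2 + T)*T**2 = T**2*(-2 + T))
-11451 - Q(p(-2)) = -11451 - (2*(-2)*(5 - 2))**2*(-2 + 2*(-2)*(5 - 2)) = -11451 - (2*(-2)*3)**2*(-2 + 2*(-2)*3) = -11451 - (-12)**2*(-2 - 12) = -11451 - 144*(-14) = -11451 - 1*(-2016) = -11451 + 2016 = -9435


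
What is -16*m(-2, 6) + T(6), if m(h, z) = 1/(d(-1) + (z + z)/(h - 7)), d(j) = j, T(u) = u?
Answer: 90/7 ≈ 12.857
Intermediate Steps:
m(h, z) = 1/(-1 + 2*z/(-7 + h)) (m(h, z) = 1/(-1 + (z + z)/(h - 7)) = 1/(-1 + (2*z)/(-7 + h)) = 1/(-1 + 2*z/(-7 + h)))
-16*m(-2, 6) + T(6) = -16*(-7 - 2)/(7 - 1*(-2) + 2*6) + 6 = -16*(-9)/(7 + 2 + 12) + 6 = -16*(-9)/21 + 6 = -16*(-3/7) + 6 = 48/7 + 6 = 90/7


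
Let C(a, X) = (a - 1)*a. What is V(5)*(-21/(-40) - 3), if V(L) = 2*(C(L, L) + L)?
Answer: -495/4 ≈ -123.75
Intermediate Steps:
C(a, X) = a*(-1 + a) (C(a, X) = (-1 + a)*a = a*(-1 + a))
V(L) = 2*L + 2*L*(-1 + L) (V(L) = 2*(L*(-1 + L) + L) = 2*(L + L*(-1 + L)) = 2*L + 2*L*(-1 + L))
V(5)*(-21/(-40) - 3) = (2*5²)*(-21/(-40) - 3) = (2*25)*(-21*(-1/40) - 3) = 50*(21/40 - 3) = 50*(-99/40) = -495/4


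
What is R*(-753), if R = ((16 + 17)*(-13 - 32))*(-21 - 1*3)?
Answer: -26836920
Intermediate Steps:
R = 35640 (R = (33*(-45))*(-21 - 3) = -1485*(-24) = 35640)
R*(-753) = 35640*(-753) = -26836920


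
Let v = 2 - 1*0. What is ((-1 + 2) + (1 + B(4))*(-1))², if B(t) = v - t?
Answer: 4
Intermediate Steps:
v = 2 (v = 2 + 0 = 2)
B(t) = 2 - t
((-1 + 2) + (1 + B(4))*(-1))² = ((-1 + 2) + (1 + (2 - 1*4))*(-1))² = (1 + (1 + (2 - 4))*(-1))² = (1 + (1 - 2)*(-1))² = (1 - 1*(-1))² = (1 + 1)² = 2² = 4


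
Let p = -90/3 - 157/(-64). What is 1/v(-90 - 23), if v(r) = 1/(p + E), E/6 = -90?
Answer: -36323/64 ≈ -567.55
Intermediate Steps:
E = -540 (E = 6*(-90) = -540)
p = -1763/64 (p = -90*1/3 - 157*(-1/64) = -30 + 157/64 = -1763/64 ≈ -27.547)
v(r) = -64/36323 (v(r) = 1/(-1763/64 - 540) = 1/(-36323/64) = -64/36323)
1/v(-90 - 23) = 1/(-64/36323) = -36323/64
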